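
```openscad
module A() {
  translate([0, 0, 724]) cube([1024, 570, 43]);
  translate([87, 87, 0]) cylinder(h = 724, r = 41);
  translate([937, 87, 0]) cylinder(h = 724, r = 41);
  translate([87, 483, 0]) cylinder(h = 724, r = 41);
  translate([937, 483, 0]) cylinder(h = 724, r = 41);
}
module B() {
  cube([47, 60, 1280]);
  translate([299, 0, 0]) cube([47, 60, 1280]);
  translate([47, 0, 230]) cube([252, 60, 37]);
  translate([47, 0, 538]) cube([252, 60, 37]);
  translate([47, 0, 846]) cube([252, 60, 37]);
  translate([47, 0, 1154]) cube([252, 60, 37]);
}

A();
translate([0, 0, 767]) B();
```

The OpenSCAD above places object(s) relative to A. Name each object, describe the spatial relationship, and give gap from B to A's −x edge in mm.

The ladder's min-x is at 0; the table's min-x is 0; gap = 0 mm.

A is a table. B is a ladder. The ladder is on top of the table. The gap from the ladder to the table's −x edge is 0 mm.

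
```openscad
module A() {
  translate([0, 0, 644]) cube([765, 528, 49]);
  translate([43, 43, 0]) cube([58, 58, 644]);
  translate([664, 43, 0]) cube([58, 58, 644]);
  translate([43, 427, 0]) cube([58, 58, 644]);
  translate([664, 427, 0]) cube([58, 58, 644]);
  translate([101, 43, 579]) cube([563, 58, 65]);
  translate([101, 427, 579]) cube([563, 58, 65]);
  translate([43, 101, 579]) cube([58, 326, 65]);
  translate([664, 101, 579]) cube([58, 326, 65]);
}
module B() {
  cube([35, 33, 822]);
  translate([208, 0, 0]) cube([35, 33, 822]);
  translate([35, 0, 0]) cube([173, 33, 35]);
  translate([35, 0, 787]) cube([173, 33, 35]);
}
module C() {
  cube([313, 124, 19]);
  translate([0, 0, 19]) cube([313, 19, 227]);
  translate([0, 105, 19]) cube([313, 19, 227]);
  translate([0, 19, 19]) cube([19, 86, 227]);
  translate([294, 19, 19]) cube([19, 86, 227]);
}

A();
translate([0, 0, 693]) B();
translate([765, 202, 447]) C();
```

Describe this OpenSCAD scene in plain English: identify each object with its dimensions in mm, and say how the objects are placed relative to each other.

A is a table: top 765 mm (x) × 528 mm (y), 49 mm thick, upper face at z = 693 mm, on four 58×58 mm square legs, each inset 43 mm from the nearest pair of top edges, running from z = 0 to the bottom of the top. Four apron rails, 58 mm thick and 65 mm tall, run between adjacent legs with their top edges flush with the underside of the top and their outer faces flush with the legs' outer faces.

B is a rectangular picture frame lying in the x–z plane (depth along y). The opening is 173 mm wide (x) by 752 mm tall (z), surrounded by a border 35 mm wide on all four sides. The frame is 33 mm deep and is made of two full-height vertical stiles with two horizontal rails fitted between them.

C is an open-topped rectangular box: outside dimensions 313×124×246 mm, with a uniform wall and base thickness of 19 mm. The base is a full 313×124 slab on the floor; four walls sit on top of the base. The front and back walls (the −y and +y sides) span the full width; the two side walls fit between them.

The picture frame is on top of the table. The open box is beside the table with their tops flush at z = 693.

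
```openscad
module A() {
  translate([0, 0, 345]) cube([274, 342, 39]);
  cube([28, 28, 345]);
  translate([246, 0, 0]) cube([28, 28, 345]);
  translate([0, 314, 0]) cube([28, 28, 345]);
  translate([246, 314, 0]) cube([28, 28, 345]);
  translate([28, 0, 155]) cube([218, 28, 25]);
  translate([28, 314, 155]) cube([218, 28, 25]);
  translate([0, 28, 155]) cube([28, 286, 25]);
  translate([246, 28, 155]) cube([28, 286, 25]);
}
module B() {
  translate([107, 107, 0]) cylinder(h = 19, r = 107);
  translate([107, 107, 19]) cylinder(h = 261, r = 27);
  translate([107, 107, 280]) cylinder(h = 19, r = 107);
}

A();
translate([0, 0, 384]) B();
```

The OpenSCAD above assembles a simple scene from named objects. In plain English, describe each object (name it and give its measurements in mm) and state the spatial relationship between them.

A is a four-legged stool. The seat is a 274×342×39 mm slab whose top surface is at z = 384 mm; four square legs, each 28×28 mm in cross-section, run from the floor (z = 0) to the underside of the seat, each flush with a corner of the seat. Four stretchers, 28 mm wide and 25 mm tall, connect adjacent legs with their undersides at z = 155 mm, each running between the inner faces of the legs it joins and aligned with the legs' outer faces on the other axis.

B is a spool: two coaxial disc flanges of radius 107 mm and thickness 19 mm, joined by a core cylinder of radius 27 mm and height 261 mm. The lower flange rests on z = 0 and the three cylinders share a vertical axis.

The spool is on top of the stool.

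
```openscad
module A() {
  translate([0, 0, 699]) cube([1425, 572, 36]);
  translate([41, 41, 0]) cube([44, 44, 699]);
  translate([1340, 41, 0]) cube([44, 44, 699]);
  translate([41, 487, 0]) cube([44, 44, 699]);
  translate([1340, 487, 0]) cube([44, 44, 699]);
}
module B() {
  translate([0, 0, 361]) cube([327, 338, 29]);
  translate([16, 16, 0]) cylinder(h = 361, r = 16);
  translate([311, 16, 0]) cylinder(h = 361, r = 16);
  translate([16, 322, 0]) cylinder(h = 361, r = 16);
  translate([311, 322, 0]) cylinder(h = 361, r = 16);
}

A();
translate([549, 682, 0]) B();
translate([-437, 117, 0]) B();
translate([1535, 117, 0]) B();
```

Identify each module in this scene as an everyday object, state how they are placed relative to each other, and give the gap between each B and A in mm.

A is a table. B is a stool. Three stools sit around the table at the +y, −x, +x sides. The gap between each stool and the table is 110 mm.

Each stool's nearest face is 110 mm from the table's bounding box.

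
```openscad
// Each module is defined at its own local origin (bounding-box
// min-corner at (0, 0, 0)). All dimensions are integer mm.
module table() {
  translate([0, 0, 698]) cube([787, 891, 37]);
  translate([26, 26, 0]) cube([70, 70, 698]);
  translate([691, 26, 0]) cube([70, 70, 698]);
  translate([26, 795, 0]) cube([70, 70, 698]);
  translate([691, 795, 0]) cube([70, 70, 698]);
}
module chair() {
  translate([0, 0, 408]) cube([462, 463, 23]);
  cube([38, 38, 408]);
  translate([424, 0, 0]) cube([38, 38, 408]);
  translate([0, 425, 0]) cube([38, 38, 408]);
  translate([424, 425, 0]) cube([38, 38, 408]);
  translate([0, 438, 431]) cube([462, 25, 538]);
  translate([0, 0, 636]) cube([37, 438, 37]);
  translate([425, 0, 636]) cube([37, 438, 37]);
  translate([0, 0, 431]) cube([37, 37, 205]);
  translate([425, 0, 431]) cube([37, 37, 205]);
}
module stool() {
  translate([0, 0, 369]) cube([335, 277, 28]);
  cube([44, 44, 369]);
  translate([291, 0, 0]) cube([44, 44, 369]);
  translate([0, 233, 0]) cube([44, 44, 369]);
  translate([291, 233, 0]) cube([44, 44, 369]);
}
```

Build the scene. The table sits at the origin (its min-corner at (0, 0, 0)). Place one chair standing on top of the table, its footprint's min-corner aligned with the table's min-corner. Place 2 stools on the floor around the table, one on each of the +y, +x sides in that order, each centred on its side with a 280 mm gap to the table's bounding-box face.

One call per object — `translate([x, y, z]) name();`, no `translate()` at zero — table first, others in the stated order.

table();
translate([0, 0, 735]) chair();
translate([226, 1171, 0]) stool();
translate([1067, 307, 0]) stool();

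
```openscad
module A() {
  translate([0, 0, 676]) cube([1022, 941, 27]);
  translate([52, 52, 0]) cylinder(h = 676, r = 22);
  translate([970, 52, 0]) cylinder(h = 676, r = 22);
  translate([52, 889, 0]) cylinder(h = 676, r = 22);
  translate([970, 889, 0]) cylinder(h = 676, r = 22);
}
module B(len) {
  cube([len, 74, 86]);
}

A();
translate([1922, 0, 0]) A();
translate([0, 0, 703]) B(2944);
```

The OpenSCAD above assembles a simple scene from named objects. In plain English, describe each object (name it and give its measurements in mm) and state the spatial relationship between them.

A is a rectangular dining table. The top is 1022×941×27 mm with its upper surface at z = 703 mm. It stands on four round legs of 44 mm diameter, each leg's bounding box inset 30 mm from the nearest pair of top edges, running from the floor to the underside of the top.

B is a rectangular beam 2944 mm long (x), 74 mm deep (y), 86 mm thick (z).

The beam spans the tops of two tables placed 900 mm apart, resting at z = 703 mm.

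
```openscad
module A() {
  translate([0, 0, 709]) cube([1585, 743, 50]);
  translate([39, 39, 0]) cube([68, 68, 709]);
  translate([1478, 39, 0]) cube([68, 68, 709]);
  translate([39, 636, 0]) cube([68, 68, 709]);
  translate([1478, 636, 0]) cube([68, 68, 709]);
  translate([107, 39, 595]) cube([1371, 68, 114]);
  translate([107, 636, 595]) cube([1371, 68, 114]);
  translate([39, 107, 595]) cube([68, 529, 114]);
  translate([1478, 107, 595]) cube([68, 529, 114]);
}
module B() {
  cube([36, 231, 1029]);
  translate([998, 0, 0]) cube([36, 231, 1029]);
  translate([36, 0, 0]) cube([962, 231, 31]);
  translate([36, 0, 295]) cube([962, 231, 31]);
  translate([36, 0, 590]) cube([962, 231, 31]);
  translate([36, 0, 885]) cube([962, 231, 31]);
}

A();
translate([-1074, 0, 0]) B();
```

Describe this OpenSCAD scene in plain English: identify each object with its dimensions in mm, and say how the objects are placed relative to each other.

A is a table with a 1585×743 mm rectangular top, 50 mm thick, top surface at z = 759 mm, supported by four 68×68 mm square legs, each inset 39 mm from the nearest pair of top edges, running from the floor. Four apron rails, 68 mm thick and 114 mm tall, run between adjacent legs with their top edges flush with the underside of the top and their outer faces flush with the legs' outer faces.

B is an open bookshelf. Two side panels, each 36 mm thick, 231 mm deep and 1029 mm tall, stand 1034 mm apart (outside-to-outside). Between them sit 4 shelves, each 31 mm thick and 231 mm deep, spanning the full gap between the sides. The bottom shelf rests on the floor (its underside at z = 0) and the clear gap between one shelf's top and the next shelf's underside is 264 mm.

The bookshelf is on the floor beside the table on its −x side.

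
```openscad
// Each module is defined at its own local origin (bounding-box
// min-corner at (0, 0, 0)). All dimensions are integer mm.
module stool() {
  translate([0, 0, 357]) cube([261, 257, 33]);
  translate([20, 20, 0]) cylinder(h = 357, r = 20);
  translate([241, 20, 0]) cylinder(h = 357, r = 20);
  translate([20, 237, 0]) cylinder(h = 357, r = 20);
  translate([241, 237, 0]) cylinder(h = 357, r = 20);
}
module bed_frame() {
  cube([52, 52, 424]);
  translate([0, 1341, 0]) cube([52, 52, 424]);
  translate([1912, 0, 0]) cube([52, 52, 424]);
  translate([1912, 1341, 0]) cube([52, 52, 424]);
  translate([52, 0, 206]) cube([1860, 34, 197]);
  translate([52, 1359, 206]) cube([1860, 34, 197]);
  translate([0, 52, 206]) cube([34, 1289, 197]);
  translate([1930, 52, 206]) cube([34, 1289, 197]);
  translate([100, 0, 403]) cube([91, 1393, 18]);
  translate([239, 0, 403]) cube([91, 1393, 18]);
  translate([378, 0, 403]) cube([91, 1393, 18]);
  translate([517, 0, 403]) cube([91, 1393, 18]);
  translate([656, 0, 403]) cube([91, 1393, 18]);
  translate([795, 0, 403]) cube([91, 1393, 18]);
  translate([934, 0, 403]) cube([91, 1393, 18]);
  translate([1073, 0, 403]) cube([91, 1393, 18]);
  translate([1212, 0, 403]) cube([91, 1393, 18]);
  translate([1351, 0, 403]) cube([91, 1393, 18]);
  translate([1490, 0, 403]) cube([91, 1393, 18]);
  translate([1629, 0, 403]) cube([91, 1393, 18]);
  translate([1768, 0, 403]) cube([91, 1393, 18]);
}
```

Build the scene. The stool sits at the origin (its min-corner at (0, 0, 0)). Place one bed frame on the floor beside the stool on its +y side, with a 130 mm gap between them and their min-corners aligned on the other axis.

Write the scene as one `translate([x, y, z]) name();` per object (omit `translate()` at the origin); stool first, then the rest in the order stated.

stool();
translate([0, 387, 0]) bed_frame();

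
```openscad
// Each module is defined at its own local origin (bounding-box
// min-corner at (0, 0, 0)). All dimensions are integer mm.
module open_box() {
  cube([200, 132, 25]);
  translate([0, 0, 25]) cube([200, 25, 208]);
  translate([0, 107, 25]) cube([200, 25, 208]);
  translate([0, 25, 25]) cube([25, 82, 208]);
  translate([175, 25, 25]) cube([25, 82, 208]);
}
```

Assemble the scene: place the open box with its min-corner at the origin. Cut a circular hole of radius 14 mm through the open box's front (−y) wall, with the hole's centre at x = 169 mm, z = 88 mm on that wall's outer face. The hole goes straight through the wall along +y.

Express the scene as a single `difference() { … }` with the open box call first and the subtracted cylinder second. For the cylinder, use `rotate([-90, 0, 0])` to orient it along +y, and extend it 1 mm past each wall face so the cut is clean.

difference() {
  open_box();
  translate([169, -1, 88]) rotate([-90, 0, 0]) cylinder(h = 27, r = 14);
}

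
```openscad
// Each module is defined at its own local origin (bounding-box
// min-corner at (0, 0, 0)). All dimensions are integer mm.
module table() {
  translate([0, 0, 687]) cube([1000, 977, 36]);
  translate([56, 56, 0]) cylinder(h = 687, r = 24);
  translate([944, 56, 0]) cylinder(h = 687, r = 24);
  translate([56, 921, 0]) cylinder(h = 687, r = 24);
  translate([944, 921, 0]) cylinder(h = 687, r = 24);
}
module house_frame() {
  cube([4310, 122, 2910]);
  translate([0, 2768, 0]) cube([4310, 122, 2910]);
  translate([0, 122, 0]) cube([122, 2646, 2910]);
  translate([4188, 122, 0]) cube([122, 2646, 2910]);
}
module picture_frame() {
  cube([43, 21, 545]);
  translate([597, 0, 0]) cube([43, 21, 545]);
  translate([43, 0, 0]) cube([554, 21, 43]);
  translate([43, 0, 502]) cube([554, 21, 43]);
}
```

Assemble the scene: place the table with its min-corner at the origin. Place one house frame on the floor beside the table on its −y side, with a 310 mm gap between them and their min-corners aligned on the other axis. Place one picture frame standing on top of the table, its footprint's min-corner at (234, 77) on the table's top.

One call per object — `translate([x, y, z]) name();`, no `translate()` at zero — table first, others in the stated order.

table();
translate([0, -3200, 0]) house_frame();
translate([234, 77, 723]) picture_frame();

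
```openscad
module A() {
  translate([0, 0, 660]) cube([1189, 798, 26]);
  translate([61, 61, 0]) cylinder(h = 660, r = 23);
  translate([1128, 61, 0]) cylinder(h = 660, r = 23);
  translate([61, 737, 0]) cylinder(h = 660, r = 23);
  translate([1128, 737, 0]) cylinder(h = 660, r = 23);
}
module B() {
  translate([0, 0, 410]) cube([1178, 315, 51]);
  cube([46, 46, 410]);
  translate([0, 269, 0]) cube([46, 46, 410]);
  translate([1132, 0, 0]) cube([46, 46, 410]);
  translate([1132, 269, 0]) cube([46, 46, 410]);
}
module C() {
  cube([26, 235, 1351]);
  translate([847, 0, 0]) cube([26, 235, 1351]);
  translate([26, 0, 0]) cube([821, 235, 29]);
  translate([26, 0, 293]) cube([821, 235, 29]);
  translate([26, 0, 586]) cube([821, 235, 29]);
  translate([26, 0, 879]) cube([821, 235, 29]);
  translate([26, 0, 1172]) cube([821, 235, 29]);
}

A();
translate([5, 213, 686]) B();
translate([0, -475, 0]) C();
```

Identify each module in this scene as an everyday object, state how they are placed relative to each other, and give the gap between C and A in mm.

The bookshelf's nearest face is 240 mm from the table's −y face.

A is a table. B is a bench. C is a bookshelf. The bench is on top of the table. The bookshelf is on the floor beside the table on its −y side. The gap between the bookshelf and the table is 240 mm.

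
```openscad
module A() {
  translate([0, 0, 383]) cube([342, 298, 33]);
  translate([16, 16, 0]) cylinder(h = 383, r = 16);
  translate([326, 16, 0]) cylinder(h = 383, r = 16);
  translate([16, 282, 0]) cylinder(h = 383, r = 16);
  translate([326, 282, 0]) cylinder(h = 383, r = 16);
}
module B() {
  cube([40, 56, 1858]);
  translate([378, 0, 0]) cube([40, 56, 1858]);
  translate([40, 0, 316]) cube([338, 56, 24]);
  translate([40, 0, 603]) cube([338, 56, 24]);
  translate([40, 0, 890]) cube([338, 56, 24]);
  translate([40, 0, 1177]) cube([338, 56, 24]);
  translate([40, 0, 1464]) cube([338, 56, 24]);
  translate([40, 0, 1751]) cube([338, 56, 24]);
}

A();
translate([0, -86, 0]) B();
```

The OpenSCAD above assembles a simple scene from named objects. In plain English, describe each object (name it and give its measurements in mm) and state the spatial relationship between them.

A is a simple wooden stool: a rectangular seat 342 mm (x) by 298 mm (y), 33 mm thick, top face at z = 416 mm, on four round legs, each 32 mm in diameter. The legs rest on z = 0, each leg's axis is inset half a diameter from the nearest pair of seat edges (so the leg's bounding box is flush with the corner).

B is a wooden ladder with two side rails of 40×56 mm section and 1858 mm height, set 418 mm apart overall. Between them run 6 rectangular rungs (56 mm deep, 24 mm thick), front faces flush with the rails' −y face. The bottom of the first rung is 316 mm above the floor and each subsequent rung is 287 mm higher than the one below.

The ladder is on the floor beside the stool on its −y side.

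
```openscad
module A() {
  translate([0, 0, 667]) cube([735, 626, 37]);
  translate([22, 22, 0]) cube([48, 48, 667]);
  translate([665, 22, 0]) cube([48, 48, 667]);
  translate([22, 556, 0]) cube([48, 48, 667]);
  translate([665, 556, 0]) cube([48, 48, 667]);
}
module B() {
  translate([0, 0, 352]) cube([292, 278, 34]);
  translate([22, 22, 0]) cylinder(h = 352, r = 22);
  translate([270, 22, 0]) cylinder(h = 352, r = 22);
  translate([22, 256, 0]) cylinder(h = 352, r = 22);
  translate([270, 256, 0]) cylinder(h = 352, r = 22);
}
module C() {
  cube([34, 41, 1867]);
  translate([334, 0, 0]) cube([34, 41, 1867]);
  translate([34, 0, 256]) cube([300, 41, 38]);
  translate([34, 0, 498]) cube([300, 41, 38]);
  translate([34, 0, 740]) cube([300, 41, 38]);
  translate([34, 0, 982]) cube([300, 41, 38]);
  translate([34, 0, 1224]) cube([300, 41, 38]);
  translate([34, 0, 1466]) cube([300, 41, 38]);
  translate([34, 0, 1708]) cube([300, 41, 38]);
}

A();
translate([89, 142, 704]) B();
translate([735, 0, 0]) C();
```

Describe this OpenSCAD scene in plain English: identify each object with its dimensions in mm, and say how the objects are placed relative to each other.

A is a table with a 735×626 mm rectangular top, 37 mm thick, top surface at z = 704 mm, supported by four 48×48 mm square legs, each inset 22 mm from the nearest pair of top edges, running from the floor.

B is a four-legged stool. The seat is a 292×278×34 mm slab whose top surface is at z = 386 mm; four round legs, each 44 mm in diameter, run from the floor (z = 0) to the underside of the seat, each leg's axis is inset half a diameter from the nearest pair of seat edges (so the leg's bounding box is flush with the corner).

C is a wooden ladder with two side rails of 34×41 mm section and 1867 mm height, set 368 mm apart overall. Between them run 7 rectangular rungs (41 mm deep, 38 mm thick), front faces flush with the rails' −y face. The bottom of the first rung is 256 mm above the floor and each subsequent rung is 242 mm higher than the one below.

The stool is on top of the table. The ladder is against the table's +x side, with their −y faces flush.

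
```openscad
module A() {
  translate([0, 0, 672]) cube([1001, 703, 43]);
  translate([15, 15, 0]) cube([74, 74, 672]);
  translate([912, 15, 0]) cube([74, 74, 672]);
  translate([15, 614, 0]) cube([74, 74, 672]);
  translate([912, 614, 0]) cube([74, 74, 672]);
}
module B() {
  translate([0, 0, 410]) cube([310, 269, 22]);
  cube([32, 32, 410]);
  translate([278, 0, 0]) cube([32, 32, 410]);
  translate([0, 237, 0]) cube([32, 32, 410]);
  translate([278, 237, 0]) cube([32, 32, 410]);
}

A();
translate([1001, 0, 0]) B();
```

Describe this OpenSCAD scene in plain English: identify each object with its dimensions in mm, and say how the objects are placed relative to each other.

A is a rectangular dining table. The top is 1001×703×43 mm with its upper surface at z = 715 mm. It stands on four 74×74 mm square legs, each inset 15 mm from the nearest pair of top edges, running from the floor to the underside of the top.

B is a four-legged stool. The seat is 310×269 mm, 22 mm thick, top at z = 432 mm. It stands on four square legs, each 32×32 mm in cross-section, from z = 0 to the seat underside, each flush with a corner of the seat.

The stool is against the table's +x side, with their −y faces flush.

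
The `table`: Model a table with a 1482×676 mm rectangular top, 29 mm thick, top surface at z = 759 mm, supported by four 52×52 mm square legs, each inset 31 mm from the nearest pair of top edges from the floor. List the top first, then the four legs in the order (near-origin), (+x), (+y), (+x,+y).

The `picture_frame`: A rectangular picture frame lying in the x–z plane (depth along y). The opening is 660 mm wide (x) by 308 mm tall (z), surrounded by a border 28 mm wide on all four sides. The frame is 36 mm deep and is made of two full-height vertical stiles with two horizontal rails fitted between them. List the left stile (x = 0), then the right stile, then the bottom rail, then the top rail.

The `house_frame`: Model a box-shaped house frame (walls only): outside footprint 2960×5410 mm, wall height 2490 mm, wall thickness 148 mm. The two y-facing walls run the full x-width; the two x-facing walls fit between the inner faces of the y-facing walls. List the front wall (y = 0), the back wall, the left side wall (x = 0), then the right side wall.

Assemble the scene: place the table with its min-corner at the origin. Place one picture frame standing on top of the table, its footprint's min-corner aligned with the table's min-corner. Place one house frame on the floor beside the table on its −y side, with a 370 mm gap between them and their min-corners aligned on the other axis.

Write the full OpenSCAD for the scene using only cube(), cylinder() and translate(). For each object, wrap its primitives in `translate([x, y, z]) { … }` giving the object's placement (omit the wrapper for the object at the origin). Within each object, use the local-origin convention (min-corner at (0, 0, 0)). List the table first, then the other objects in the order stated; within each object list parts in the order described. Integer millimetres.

translate([0, 0, 730]) cube([1482, 676, 29]);
translate([31, 31, 0]) cube([52, 52, 730]);
translate([1399, 31, 0]) cube([52, 52, 730]);
translate([31, 593, 0]) cube([52, 52, 730]);
translate([1399, 593, 0]) cube([52, 52, 730]);
translate([0, 0, 759]) {
  cube([28, 36, 364]);
  translate([688, 0, 0]) cube([28, 36, 364]);
  translate([28, 0, 0]) cube([660, 36, 28]);
  translate([28, 0, 336]) cube([660, 36, 28]);
}
translate([0, -5780, 0]) {
  cube([2960, 148, 2490]);
  translate([0, 5262, 0]) cube([2960, 148, 2490]);
  translate([0, 148, 0]) cube([148, 5114, 2490]);
  translate([2812, 148, 0]) cube([148, 5114, 2490]);
}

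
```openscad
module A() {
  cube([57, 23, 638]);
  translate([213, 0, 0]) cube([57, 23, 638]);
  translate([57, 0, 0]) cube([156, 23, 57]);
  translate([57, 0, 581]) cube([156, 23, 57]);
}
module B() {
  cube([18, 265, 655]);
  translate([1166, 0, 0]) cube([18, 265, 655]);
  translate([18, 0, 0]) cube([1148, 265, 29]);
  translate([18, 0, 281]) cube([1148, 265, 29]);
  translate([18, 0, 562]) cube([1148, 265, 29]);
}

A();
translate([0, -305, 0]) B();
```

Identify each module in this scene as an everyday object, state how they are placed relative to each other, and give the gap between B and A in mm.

The bookshelf's nearest face is 40 mm from the picture frame's −y face.

A is a picture frame. B is a bookshelf. The bookshelf is on the floor beside the picture frame on its −y side. The gap between the bookshelf and the picture frame is 40 mm.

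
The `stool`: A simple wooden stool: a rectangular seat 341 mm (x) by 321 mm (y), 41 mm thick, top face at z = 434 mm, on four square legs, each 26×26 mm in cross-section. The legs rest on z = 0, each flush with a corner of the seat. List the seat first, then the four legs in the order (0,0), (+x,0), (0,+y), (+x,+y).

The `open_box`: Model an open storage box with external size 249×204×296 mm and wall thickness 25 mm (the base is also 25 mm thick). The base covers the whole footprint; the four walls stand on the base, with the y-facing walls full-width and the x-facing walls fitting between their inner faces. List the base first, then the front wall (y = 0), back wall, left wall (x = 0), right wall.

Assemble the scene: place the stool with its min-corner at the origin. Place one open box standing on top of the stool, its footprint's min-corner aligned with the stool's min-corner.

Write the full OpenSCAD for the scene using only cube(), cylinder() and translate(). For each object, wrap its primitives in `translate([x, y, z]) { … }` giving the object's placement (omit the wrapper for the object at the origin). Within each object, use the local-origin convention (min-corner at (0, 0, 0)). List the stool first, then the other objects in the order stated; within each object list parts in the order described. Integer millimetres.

translate([0, 0, 393]) cube([341, 321, 41]);
cube([26, 26, 393]);
translate([315, 0, 0]) cube([26, 26, 393]);
translate([0, 295, 0]) cube([26, 26, 393]);
translate([315, 295, 0]) cube([26, 26, 393]);
translate([0, 0, 434]) {
  cube([249, 204, 25]);
  translate([0, 0, 25]) cube([249, 25, 271]);
  translate([0, 179, 25]) cube([249, 25, 271]);
  translate([0, 25, 25]) cube([25, 154, 271]);
  translate([224, 25, 25]) cube([25, 154, 271]);
}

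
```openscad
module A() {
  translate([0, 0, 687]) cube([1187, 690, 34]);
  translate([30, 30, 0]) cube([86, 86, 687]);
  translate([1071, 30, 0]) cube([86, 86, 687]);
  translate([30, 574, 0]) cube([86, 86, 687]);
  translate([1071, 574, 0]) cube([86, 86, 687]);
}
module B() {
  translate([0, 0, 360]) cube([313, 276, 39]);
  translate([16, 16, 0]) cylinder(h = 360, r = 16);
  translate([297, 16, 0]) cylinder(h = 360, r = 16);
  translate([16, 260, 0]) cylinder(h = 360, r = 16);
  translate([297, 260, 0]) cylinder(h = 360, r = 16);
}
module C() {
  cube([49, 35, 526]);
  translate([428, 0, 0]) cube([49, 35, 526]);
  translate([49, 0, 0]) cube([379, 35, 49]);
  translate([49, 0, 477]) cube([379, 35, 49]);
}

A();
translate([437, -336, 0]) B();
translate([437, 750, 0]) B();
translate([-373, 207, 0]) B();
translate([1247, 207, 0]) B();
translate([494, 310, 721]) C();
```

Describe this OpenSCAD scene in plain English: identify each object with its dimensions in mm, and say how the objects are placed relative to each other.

A is a table: top 1187 mm (x) × 690 mm (y), 34 mm thick, upper face at z = 721 mm, on four 86×86 mm square legs, each inset 30 mm from the nearest pair of top edges, running from z = 0 to the bottom of the top.

B is a four-legged stool. The seat is 313×276 mm, 39 mm thick, top at z = 399 mm. It stands on four round legs, each 32 mm in diameter, from z = 0 to the seat underside, each leg's axis is inset half a diameter from the nearest pair of seat edges (so the leg's bounding box is flush with the corner).

C is a rectangular picture frame lying in the x–z plane (depth along y). The opening is 379 mm wide (x) by 428 mm tall (z), surrounded by a border 49 mm wide on all four sides. The frame is 35 mm deep and is made of two full-height vertical stiles with two horizontal rails fitted between them.

Four stools sit around the table at the −y, +y, −x, +x sides. The picture frame is on top of the table.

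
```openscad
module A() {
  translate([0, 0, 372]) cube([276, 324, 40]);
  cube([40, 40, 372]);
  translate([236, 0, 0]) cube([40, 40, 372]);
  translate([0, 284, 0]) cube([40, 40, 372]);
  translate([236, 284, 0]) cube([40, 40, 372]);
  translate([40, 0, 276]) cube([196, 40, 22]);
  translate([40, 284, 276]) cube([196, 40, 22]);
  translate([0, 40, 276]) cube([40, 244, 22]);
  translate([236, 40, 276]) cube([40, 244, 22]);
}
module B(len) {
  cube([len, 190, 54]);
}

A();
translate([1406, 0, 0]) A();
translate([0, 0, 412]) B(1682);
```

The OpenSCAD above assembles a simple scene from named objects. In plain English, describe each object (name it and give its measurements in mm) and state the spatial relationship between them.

A is a four-legged stool. The seat is a 276×324×40 mm slab whose top surface is at z = 412 mm; four square legs, each 40×40 mm in cross-section, run from the floor (z = 0) to the underside of the seat, each flush with a corner of the seat. Four stretchers, 40 mm wide and 22 mm tall, connect adjacent legs with their undersides at z = 276 mm, each running between the inner faces of the legs it joins and aligned with the legs' outer faces on the other axis.

B is a rectangular beam 1682 mm long (x), 190 mm deep (y), 54 mm thick (z).

The beam spans the tops of two stools placed 1130 mm apart, resting at z = 412 mm.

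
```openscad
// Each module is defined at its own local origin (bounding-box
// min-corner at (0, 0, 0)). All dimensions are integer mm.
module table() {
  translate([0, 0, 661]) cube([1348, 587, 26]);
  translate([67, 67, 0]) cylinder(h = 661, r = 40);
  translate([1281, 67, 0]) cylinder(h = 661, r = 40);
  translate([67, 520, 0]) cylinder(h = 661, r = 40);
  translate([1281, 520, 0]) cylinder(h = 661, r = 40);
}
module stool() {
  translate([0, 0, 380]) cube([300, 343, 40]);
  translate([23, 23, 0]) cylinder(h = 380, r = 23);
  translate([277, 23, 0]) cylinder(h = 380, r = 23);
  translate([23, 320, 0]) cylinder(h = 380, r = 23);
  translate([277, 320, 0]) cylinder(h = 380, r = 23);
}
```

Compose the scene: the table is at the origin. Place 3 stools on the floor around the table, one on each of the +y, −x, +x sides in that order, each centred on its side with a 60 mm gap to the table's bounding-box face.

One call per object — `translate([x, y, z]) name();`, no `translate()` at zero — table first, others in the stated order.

table();
translate([524, 647, 0]) stool();
translate([-360, 122, 0]) stool();
translate([1408, 122, 0]) stool();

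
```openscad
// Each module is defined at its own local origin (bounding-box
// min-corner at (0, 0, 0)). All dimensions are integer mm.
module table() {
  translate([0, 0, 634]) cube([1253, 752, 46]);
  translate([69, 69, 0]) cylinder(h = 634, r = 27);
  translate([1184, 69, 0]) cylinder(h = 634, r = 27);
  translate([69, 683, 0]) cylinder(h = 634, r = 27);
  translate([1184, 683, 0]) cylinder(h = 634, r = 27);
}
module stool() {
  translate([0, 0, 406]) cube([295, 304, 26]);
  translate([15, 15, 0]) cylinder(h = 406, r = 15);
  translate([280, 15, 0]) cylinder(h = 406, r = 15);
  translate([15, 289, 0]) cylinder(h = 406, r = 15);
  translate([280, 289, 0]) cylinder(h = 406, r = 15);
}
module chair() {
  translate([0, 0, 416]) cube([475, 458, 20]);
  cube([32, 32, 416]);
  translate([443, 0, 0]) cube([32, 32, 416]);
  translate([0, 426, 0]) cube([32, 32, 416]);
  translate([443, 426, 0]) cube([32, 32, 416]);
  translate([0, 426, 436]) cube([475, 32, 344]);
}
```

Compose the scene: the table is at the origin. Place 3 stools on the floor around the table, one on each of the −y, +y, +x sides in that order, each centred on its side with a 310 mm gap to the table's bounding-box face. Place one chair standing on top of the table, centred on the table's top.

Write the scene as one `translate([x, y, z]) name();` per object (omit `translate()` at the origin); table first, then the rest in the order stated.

table();
translate([479, -614, 0]) stool();
translate([479, 1062, 0]) stool();
translate([1563, 224, 0]) stool();
translate([389, 147, 680]) chair();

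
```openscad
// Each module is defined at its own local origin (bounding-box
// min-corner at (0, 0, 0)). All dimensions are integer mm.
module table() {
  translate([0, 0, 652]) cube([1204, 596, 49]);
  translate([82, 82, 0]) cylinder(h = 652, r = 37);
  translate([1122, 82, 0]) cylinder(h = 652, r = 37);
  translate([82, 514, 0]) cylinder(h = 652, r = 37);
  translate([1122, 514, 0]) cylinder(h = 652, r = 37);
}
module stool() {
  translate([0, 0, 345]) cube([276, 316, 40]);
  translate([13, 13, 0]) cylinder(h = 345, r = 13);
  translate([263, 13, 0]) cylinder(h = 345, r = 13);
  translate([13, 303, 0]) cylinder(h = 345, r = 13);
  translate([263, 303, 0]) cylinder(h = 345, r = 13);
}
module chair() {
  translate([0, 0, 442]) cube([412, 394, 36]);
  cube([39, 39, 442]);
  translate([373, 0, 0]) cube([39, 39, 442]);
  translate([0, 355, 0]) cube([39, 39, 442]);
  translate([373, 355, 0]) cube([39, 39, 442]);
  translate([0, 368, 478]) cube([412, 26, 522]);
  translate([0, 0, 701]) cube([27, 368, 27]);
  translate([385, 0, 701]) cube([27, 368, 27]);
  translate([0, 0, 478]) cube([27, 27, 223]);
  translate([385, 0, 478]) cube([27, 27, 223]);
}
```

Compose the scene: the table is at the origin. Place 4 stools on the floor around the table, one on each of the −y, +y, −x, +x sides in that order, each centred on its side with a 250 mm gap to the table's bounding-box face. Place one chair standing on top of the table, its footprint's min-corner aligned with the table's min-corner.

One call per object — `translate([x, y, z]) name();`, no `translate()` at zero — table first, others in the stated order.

table();
translate([464, -566, 0]) stool();
translate([464, 846, 0]) stool();
translate([-526, 140, 0]) stool();
translate([1454, 140, 0]) stool();
translate([0, 0, 701]) chair();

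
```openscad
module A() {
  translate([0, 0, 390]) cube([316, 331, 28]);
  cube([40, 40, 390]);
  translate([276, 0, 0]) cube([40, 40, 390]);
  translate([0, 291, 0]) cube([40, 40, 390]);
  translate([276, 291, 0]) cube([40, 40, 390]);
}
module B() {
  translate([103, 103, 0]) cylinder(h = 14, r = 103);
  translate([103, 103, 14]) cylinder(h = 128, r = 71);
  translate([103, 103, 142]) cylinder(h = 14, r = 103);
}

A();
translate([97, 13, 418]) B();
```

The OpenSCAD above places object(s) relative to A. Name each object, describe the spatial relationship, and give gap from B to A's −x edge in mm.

A is a stool. B is a spool. The spool is on top of the stool. The gap from the spool to the stool's −x edge is 97 mm.

The spool's min-x is at 97; the stool's min-x is 0; gap = 97 mm.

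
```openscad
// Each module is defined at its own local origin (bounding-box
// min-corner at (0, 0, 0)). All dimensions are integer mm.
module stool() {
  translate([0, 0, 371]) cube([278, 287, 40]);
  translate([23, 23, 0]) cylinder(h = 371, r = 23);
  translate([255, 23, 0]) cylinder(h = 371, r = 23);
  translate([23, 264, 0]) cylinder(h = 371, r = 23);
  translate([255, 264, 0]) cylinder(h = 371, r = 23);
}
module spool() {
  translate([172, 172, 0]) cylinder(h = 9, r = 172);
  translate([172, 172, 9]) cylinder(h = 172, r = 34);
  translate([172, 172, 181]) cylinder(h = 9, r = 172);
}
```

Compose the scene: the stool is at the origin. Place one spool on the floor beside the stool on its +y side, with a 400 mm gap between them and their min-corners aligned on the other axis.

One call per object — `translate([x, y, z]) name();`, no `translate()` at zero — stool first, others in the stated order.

stool();
translate([0, 687, 0]) spool();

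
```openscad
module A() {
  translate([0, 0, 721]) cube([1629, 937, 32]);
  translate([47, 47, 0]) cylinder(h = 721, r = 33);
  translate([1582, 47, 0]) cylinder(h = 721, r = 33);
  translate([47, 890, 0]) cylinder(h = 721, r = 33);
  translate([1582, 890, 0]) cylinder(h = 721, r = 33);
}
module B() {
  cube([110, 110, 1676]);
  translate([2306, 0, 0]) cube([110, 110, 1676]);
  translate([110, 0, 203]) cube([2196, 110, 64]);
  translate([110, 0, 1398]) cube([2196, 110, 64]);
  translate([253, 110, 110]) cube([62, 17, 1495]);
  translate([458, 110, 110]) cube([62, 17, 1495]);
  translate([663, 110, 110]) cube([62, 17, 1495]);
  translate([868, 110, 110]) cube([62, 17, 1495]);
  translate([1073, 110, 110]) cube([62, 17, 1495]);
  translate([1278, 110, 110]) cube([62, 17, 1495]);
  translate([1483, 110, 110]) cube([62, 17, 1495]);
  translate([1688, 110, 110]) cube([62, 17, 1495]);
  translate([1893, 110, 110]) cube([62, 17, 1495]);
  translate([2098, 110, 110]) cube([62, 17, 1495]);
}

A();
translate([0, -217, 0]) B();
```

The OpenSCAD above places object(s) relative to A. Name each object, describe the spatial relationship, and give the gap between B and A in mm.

The fence section's nearest face is 90 mm from the table's −y face.

A is a table. B is a fence section. The fence section is on the floor beside the table on its −y side. The gap between the fence section and the table is 90 mm.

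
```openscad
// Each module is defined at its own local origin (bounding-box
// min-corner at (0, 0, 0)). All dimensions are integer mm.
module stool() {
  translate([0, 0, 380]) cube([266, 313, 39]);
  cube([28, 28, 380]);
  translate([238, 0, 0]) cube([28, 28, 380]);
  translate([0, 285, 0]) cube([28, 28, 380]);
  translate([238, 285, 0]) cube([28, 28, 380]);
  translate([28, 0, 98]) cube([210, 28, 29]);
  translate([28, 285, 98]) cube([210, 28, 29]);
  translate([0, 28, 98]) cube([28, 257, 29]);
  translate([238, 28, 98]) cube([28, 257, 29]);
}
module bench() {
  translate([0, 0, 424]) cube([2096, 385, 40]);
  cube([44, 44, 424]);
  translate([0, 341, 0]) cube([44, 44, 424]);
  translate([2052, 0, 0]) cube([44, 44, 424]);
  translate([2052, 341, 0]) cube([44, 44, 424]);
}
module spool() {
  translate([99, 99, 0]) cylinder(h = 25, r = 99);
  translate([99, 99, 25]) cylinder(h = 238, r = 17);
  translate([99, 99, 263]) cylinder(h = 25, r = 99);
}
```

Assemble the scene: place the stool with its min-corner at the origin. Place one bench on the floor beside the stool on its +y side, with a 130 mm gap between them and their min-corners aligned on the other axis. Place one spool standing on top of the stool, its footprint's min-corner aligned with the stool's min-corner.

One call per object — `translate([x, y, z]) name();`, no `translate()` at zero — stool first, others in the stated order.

stool();
translate([0, 443, 0]) bench();
translate([0, 0, 419]) spool();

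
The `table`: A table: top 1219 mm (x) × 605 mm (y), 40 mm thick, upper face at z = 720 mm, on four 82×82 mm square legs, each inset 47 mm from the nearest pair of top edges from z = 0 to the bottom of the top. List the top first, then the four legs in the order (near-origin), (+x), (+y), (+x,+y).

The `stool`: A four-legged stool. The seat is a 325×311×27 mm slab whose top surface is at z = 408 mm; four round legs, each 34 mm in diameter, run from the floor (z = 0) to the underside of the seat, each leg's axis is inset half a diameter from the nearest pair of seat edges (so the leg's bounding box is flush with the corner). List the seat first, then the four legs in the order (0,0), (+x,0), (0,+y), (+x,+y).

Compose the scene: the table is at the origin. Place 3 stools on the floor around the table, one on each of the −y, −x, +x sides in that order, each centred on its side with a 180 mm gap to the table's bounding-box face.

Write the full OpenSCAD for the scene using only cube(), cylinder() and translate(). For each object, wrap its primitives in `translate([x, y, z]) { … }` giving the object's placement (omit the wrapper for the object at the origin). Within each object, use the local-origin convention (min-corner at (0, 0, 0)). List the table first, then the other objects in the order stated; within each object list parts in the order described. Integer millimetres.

translate([0, 0, 680]) cube([1219, 605, 40]);
translate([47, 47, 0]) cube([82, 82, 680]);
translate([1090, 47, 0]) cube([82, 82, 680]);
translate([47, 476, 0]) cube([82, 82, 680]);
translate([1090, 476, 0]) cube([82, 82, 680]);
translate([447, -491, 0]) {
  translate([0, 0, 381]) cube([325, 311, 27]);
  translate([17, 17, 0]) cylinder(h = 381, r = 17);
  translate([308, 17, 0]) cylinder(h = 381, r = 17);
  translate([17, 294, 0]) cylinder(h = 381, r = 17);
  translate([308, 294, 0]) cylinder(h = 381, r = 17);
}
translate([-505, 147, 0]) {
  translate([0, 0, 381]) cube([325, 311, 27]);
  translate([17, 17, 0]) cylinder(h = 381, r = 17);
  translate([308, 17, 0]) cylinder(h = 381, r = 17);
  translate([17, 294, 0]) cylinder(h = 381, r = 17);
  translate([308, 294, 0]) cylinder(h = 381, r = 17);
}
translate([1399, 147, 0]) {
  translate([0, 0, 381]) cube([325, 311, 27]);
  translate([17, 17, 0]) cylinder(h = 381, r = 17);
  translate([308, 17, 0]) cylinder(h = 381, r = 17);
  translate([17, 294, 0]) cylinder(h = 381, r = 17);
  translate([308, 294, 0]) cylinder(h = 381, r = 17);
}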